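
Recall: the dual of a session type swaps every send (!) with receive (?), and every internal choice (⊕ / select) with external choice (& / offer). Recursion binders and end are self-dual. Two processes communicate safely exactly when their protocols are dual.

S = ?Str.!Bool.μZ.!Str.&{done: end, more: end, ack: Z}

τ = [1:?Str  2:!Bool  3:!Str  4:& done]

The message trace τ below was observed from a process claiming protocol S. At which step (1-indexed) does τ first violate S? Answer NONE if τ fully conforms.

step 1: ?Str  match  residual = !Bool.μZ.…
step 2: !Bool  match  residual = μZ.…
step 3: !Str  match  residual = &{done: end, more: end, ack: μZ.…}
step 4: & done  match  residual = end
all 4 steps conform

NONE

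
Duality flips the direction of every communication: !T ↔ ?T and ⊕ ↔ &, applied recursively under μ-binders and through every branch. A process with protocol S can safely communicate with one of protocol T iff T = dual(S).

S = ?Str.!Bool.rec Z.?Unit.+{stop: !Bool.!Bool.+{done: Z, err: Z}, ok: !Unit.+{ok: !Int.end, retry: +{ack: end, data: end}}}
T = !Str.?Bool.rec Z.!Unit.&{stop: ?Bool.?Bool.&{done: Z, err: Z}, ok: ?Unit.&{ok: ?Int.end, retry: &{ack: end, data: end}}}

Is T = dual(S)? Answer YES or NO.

YES

?Str ‖ !Str  match
  !Bool ‖ ?Bool  match
    rec Z ‖ rec Z  match (rec unchanged)
      ?Unit ‖ !Unit  match
        +{stop,ok} ‖ &{stop,ok}  match labels match
          • stop:
            !Bool ‖ ?Bool  match
              !Bool ‖ ?Bool  match
                +{done,err} ‖ &{done,err}  match labels match
                  • done:
                    Z ‖ Z  match
                  • err:
                    Z ‖ Z  match
          • ok:
            !Unit ‖ ?Unit  match
              +{ok,retry} ‖ &{ok,retry}  match labels match
                • ok:
                  !Int ‖ ?Int  match
                    end ‖ end  match
                • retry:
                  +{ack,data} ‖ &{ack,data}  match labels match
                    • ack:
                      end ‖ end  match
                    • data:
                      end ‖ end  match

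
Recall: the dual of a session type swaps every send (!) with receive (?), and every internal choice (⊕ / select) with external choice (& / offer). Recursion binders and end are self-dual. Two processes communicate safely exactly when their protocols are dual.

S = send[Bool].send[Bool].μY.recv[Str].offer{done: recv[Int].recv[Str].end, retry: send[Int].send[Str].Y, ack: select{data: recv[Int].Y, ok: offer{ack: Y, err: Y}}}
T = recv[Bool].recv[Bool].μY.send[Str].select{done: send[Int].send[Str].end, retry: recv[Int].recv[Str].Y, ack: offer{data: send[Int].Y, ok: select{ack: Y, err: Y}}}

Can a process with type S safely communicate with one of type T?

YES

send[Bool] ‖ recv[Bool]  ok
  send[Bool] ‖ recv[Bool]  ok
    μY ‖ μY  ok (μ self-dual)
      recv[Str] ‖ send[Str]  ok
        offer{done,retry,ack} ‖ select{done,retry,ack}  ok labels match
          case done:
            recv[Int] ‖ send[Int]  ok
              recv[Str] ‖ send[Str]  ok
                end ‖ end  ok
          case retry:
            send[Int] ‖ recv[Int]  ok
              send[Str] ‖ recv[Str]  ok
                Y ‖ Y  ok
          case ack:
            select{data,ok} ‖ offer{data,ok}  ok labels match
              case data:
                recv[Int] ‖ send[Int]  ok
                  Y ‖ Y  ok
              case ok:
                offer{ack,err} ‖ select{ack,err}  ok labels match
                  case ack:
                    Y ‖ Y  ok
                  case err:
                    Y ‖ Y  ok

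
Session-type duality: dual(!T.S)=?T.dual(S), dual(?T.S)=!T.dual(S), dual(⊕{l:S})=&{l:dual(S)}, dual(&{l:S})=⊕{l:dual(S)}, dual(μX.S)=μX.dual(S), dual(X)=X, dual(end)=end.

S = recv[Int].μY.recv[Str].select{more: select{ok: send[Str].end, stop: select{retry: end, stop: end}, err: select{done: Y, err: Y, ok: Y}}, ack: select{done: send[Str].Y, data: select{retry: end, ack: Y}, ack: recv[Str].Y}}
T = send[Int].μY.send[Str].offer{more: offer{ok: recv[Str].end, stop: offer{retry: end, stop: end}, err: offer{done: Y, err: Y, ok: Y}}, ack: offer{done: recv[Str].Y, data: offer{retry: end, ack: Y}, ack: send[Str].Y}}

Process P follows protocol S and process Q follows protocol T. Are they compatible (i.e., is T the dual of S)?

YES

recv[Int] vs send[Int]  match
  μY vs μY  match (rec unchanged)
    recv[Str] vs send[Str]  match
      select{more,ack} vs offer{more,ack}  match label sets agree
        case more:
          select{ok,stop,err} vs offer{ok,stop,err}  match label sets agree
            case ok:
              send[Str] vs recv[Str]  match
                end vs end  match
            case stop:
              select{retry,stop} vs offer{retry,stop}  match label sets agree
                case retry:
                  end vs end  match
                case stop:
                  end vs end  match
            case err:
              select{done,err,ok} vs offer{done,err,ok}  match label sets agree
                case done:
                  Y vs Y  match
                case err:
                  Y vs Y  match
                case ok:
                  Y vs Y  match
        case ack:
          select{done,data,ack} vs offer{done,data,ack}  match label sets agree
            case done:
              send[Str] vs recv[Str]  match
                Y vs Y  match
            case data:
              select{retry,ack} vs offer{retry,ack}  match label sets agree
                case retry:
                  end vs end  match
                case ack:
                  Y vs Y  match
            case ack:
              recv[Str] vs send[Str]  match
                Y vs Y  match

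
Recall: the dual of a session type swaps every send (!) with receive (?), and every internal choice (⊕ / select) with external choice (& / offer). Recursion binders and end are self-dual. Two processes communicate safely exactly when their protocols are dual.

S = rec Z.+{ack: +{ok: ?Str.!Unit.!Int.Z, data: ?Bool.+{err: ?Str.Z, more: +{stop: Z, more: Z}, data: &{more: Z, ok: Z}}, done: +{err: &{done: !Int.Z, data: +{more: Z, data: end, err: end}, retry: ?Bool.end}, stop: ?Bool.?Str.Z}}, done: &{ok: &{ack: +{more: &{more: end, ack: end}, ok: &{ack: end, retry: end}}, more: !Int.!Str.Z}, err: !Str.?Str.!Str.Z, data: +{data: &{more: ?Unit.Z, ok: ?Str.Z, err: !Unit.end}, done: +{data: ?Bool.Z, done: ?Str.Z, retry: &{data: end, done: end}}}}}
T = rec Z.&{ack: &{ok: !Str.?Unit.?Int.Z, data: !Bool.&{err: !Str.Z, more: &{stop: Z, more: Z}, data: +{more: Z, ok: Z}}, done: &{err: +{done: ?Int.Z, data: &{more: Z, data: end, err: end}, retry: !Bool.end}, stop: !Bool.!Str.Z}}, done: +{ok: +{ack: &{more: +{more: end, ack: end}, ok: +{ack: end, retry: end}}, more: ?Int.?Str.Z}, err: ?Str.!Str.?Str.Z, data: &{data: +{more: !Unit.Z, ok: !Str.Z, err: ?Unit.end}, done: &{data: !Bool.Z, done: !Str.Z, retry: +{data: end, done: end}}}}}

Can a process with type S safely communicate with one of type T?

rec Z ‖ rec Z  ✓ (binder kept)
  +{ack,done} ‖ &{ack,done}  ✓ labels match
    [ack]
      +{ok,data,done} ‖ &{ok,data,done}  ✓ labels match
        [ok]
          ?Str ‖ !Str  ✓
            !Unit ‖ ?Unit  ✓
              !Int ‖ ?Int  ✓
                Z ‖ Z  ✓
        [data]
          ?Bool ‖ !Bool  ✓
            +{err,more,data} ‖ &{err,more,data}  ✓ labels match
              [err]
                ?Str ‖ !Str  ✓
                  Z ‖ Z  ✓
              [more]
                +{stop,more} ‖ &{stop,more}  ✓ labels match
                  [stop]
                    Z ‖ Z  ✓
                  [more]
                    Z ‖ Z  ✓
              [data]
                &{more,ok} ‖ +{more,ok}  ✓ labels match
                  [more]
                    Z ‖ Z  ✓
                  [ok]
                    Z ‖ Z  ✓
        [done]
          +{err,stop} ‖ &{err,stop}  ✓ labels match
            [err]
              &{done,data,retry} ‖ +{done,data,retry}  ✓ labels match
                [done]
                  !Int ‖ ?Int  ✓
                    Z ‖ Z  ✓
                [data]
                  +{more,data,err} ‖ &{more,data,err}  ✓ labels match
                    [more]
                      Z ‖ Z  ✓
                    [data]
                      end ‖ end  ✓
                    [err]
                      end ‖ end  ✓
                [retry]
                  ?Bool ‖ !Bool  ✓
                    end ‖ end  ✓
            [stop]
              ?Bool ‖ !Bool  ✓
                ?Str ‖ !Str  ✓
                  Z ‖ Z  ✓
    [done]
      &{ok,err,data} ‖ +{ok,err,data}  ✓ labels match
        [ok]
          &{ack,more} ‖ +{ack,more}  ✓ labels match
            [ack]
              +{more,ok} ‖ &{more,ok}  ✓ labels match
                [more]
                  &{more,ack} ‖ +{more,ack}  ✓ labels match
                    [more]
                      end ‖ end  ✓
                    [ack]
                      end ‖ end  ✓
                [ok]
                  &{ack,retry} ‖ +{ack,retry}  ✓ labels match
                    [ack]
                      end ‖ end  ✓
                    [retry]
                      end ‖ end  ✓
            [more]
              !Int ‖ ?Int  ✓
                !Str ‖ ?Str  ✓
                  Z ‖ Z  ✓
        [err]
          !Str ‖ ?Str  ✓
            ?Str ‖ !Str  ✓
              !Str ‖ ?Str  ✓
                Z ‖ Z  ✓
        [data]
          +{data,done} ‖ &{data,done}  ✓ labels match
            [data]
              &{more,ok,err} ‖ +{more,ok,err}  ✓ labels match
                [more]
                  ?Unit ‖ !Unit  ✓
                    Z ‖ Z  ✓
                [ok]
                  ?Str ‖ !Str  ✓
                    Z ‖ Z  ✓
                [err]
                  !Unit ‖ ?Unit  ✓
                    end ‖ end  ✓
            [done]
              +{data,done,retry} ‖ &{data,done,retry}  ✓ labels match
                [data]
                  ?Bool ‖ !Bool  ✓
                    Z ‖ Z  ✓
                [done]
                  ?Str ‖ !Str  ✓
                    Z ‖ Z  ✓
                [retry]
                  &{data,done} ‖ +{data,done}  ✓ labels match
                    [data]
                      end ‖ end  ✓
                    [done]
                      end ‖ end  ✓

YES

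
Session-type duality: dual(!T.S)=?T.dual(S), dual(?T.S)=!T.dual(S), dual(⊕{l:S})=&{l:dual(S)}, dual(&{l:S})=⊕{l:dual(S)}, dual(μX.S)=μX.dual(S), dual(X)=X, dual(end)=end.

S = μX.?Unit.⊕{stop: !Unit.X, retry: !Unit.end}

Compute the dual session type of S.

μX → μX  (rec unchanged)
  ?Unit → !Unit
    ⊕{stop,retry} → &{stop,retry}  (select→offer)
      • stop:
        !Unit → ?Unit
          X self-dual
      • retry:
        !Unit → ?Unit
          end self-dual

μX.!Unit.&{stop: ?Unit.X, retry: ?Unit.end}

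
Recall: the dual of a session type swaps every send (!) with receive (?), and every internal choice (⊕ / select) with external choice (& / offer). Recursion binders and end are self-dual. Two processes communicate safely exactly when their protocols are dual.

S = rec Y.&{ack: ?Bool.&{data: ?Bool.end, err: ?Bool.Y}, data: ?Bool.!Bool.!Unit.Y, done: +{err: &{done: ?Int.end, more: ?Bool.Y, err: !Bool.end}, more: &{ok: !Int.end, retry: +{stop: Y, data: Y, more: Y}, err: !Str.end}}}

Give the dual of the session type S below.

rec Y → rec Y  (binder kept)
  &{ack,data,done} → +{ack,data,done}  (external→internal)
    case ack:
      ?Bool → !Bool
        &{data,err} → +{data,err}  (external→internal)
          case data:
            ?Bool → !Bool
              end ↦ end
          case err:
            ?Bool → !Bool
              Y ↦ Y
    case data:
      ?Bool → !Bool
        !Bool → ?Bool
          !Unit → ?Unit
            Y ↦ Y
    case done:
      +{err,more} → &{err,more}  (select→offer)
        case err:
          &{done,more,err} → +{done,more,err}  (external→internal)
            case done:
              ?Int → !Int
                end ↦ end
            case more:
              ?Bool → !Bool
                Y ↦ Y
            case err:
              !Bool → ?Bool
                end ↦ end
        case more:
          &{ok,retry,err} → +{ok,retry,err}  (external→internal)
            case ok:
              !Int → ?Int
                end ↦ end
            case retry:
              +{stop,data,more} → &{stop,data,more}  (select→offer)
                case stop:
                  Y ↦ Y
                case data:
                  Y ↦ Y
                case more:
                  Y ↦ Y
            case err:
              !Str → ?Str
                end ↦ end

rec Y.+{ack: !Bool.+{data: !Bool.end, err: !Bool.Y}, data: !Bool.?Bool.?Unit.Y, done: &{err: +{done: !Int.end, more: !Bool.Y, err: ?Bool.end}, more: +{ok: ?Int.end, retry: &{stop: Y, data: Y, more: Y}, err: ?Str.end}}}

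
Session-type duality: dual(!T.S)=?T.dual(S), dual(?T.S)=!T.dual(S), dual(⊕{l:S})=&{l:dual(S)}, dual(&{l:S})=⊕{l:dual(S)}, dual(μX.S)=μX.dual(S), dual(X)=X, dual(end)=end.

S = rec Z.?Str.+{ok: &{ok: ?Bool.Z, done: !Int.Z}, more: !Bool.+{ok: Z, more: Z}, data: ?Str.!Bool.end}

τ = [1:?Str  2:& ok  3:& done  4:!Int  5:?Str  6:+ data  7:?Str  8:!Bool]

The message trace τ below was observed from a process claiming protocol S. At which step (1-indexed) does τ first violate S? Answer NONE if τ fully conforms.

2

@1 ?Str  match  state: +{ok: &{ok: ?Bool.rec Z.…, done: !Int.rec Z.…}, more: !Bool.+{ok: rec Z.…, more: rec Z.…}, data: ?Str.!Bool.end}
@2 got & ok, protocol expects + ok or + more or + data  ✗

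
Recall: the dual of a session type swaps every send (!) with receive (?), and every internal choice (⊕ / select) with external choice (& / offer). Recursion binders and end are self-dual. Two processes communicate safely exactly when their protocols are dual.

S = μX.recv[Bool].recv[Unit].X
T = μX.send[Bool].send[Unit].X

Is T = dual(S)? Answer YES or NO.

YES

μX ‖ μX  match (μ self-dual)
  recv[Bool] ‖ send[Bool]  match
    recv[Unit] ‖ send[Unit]  match
      X ‖ X  match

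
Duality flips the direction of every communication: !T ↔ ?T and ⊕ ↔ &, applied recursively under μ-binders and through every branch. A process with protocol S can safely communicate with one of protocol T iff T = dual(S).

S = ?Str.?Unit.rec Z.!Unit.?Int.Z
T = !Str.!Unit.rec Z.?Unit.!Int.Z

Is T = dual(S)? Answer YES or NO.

?Str ‖ !Str  match
  ?Unit ‖ !Unit  match
    rec Z ‖ rec Z  match (rec unchanged)
      !Unit ‖ ?Unit  match
        ?Int ‖ !Int  match
          Z ‖ Z  match

YES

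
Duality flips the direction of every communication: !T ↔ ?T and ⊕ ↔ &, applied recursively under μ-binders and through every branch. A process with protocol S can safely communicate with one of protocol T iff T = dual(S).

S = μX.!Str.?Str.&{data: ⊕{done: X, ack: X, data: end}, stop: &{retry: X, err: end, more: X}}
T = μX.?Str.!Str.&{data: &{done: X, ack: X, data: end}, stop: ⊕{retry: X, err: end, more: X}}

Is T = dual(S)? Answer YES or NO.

μX vs μX  match (rec unchanged)
  !Str vs ?Str  match
    ?Str vs !Str  match
      &{data,stop} vs &{data,stop}  ✗ choice polarity not flipped — not dual

NO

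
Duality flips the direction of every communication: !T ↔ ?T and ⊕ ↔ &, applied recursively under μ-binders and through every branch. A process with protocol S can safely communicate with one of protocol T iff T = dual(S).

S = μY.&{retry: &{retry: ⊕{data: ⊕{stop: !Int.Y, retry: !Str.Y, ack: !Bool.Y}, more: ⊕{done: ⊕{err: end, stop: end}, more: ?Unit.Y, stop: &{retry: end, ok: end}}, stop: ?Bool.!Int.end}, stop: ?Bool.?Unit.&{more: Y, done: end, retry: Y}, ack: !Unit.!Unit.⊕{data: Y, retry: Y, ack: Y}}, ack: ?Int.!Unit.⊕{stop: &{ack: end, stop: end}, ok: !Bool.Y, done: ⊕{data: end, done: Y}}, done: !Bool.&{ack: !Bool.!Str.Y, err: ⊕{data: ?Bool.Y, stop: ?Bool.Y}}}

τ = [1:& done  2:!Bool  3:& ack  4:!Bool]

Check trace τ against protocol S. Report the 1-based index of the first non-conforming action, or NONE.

NONE

[1] & done  ok  now at !Bool.&{ack: !Bool.!Str.μY.…, err: ⊕{data: ?Bool.μY.…, stop: ?Bool.μY.…}}
[2] !Bool  ok  now at &{ack: !Bool.!Str.μY.…, err: ⊕{data: ?Bool.μY.…, stop: ?Bool.μY.…}}
[3] & ack  ok  now at !Bool.!Str.μY.…
[4] !Bool  ok  now at !Str.μY.…
all 4 steps conform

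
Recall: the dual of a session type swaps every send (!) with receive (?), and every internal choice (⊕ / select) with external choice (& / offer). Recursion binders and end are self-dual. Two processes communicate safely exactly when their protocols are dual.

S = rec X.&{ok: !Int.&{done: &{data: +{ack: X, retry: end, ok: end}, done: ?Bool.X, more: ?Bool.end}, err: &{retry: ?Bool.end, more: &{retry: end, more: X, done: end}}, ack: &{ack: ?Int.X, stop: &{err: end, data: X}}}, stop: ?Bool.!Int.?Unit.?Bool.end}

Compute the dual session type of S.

rec X.+{ok: ?Int.+{done: +{data: &{ack: X, retry: end, ok: end}, done: !Bool.X, more: !Bool.end}, err: +{retry: !Bool.end, more: +{retry: end, more: X, done: end}}, ack: +{ack: !Int.X, stop: +{err: end, data: X}}}, stop: !Bool.?Int.!Unit.!Bool.end}

rec X ↦ rec X  (μ self-dual)
  &{ok,stop} ↦ +{ok,stop}  (offer→select)
    [ok]
      !Int ↦ ?Int
        &{done,err,ack} ↦ +{done,err,ack}  (offer→select)
          [done]
            &{data,done,more} ↦ +{data,done,more}  (offer→select)
              [data]
                +{ack,retry,ok} ↦ &{ack,retry,ok}  (⊕→&)
                  [ack]
                    dual(X) = X
                  [retry]
                    dual(end) = end
                  [ok]
                    dual(end) = end
              [done]
                ?Bool ↦ !Bool
                  dual(X) = X
              [more]
                ?Bool ↦ !Bool
                  dual(end) = end
          [err]
            &{retry,more} ↦ +{retry,more}  (offer→select)
              [retry]
                ?Bool ↦ !Bool
                  dual(end) = end
              [more]
                &{retry,more,done} ↦ +{retry,more,done}  (offer→select)
                  [retry]
                    dual(end) = end
                  [more]
                    dual(X) = X
                  [done]
                    dual(end) = end
          [ack]
            &{ack,stop} ↦ +{ack,stop}  (offer→select)
              [ack]
                ?Int ↦ !Int
                  dual(X) = X
              [stop]
                &{err,data} ↦ +{err,data}  (offer→select)
                  [err]
                    dual(end) = end
                  [data]
                    dual(X) = X
    [stop]
      ?Bool ↦ !Bool
        !Int ↦ ?Int
          ?Unit ↦ !Unit
            ?Bool ↦ !Bool
              dual(end) = end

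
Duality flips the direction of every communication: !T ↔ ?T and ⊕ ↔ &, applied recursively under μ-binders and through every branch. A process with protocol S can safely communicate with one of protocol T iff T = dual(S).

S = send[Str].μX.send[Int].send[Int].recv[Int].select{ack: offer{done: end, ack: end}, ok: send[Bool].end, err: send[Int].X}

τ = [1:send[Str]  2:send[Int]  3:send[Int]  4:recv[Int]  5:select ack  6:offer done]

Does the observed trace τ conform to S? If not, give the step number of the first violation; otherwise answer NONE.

@1 send[Str]  ✓  now at μX.…
@2 send[Int]  ✓  now at send[Int].recv[Int].select{ack: offer{done: end, ack: end}, ok: send[Bool].end, err: send[Int].μX.…}
@3 send[Int]  ✓  now at recv[Int].select{ack: offer{done: end, ack: end}, ok: send[Bool].end, err: send[Int].μX.…}
@4 recv[Int]  ✓  now at select{ack: offer{done: end, ack: end}, ok: send[Bool].end, err: send[Int].μX.…}
@5 select ack  ✓  now at offer{done: end, ack: end}
@6 offer done  ✓  now at end
trace exhausted — no violation

NONE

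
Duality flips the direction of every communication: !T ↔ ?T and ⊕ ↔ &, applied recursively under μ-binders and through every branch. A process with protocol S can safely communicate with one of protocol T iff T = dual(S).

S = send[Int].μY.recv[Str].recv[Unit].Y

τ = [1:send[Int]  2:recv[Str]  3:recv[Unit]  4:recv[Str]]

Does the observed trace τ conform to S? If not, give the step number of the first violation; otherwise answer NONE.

NONE

step 1: send[Int]  ✓  now at μY.…
step 2: recv[Str]  ✓  now at recv[Unit].μY.…
step 3: recv[Unit]  ✓  now at μY.…
step 4: recv[Str]  ✓  now at recv[Unit].μY.…
all 4 steps conform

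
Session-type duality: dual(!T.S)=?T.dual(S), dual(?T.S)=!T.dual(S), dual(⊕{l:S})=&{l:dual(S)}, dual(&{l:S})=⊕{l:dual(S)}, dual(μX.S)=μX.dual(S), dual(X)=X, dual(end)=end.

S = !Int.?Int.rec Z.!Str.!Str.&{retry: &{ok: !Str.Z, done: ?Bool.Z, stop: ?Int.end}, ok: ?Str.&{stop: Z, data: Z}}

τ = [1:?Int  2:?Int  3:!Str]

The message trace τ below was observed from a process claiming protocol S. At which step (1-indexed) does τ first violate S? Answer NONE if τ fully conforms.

1

@1 got ?Int, protocol expects !Int  ✗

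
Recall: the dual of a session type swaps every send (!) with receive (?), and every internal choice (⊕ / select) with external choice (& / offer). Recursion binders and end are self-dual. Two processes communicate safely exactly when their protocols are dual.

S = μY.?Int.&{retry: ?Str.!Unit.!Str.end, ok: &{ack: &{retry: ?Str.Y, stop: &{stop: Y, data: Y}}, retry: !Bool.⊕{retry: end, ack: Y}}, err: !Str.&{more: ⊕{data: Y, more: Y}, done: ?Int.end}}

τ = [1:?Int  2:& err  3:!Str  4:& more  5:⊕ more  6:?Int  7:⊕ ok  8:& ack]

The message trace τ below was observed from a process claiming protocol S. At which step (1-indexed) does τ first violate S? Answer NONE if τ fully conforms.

7

@1 ?Int  ✓  residual = &{retry: ?Str.!Unit.!Str.end, ok: &{ack: &{retry: ?Str.μY.…, stop: &{stop: μY.…, data: μY.…}}, retry: !Bool.⊕{retry: end, ack: μY.…}}, err: !Str.&{more: ⊕{data: μY.…, more: μY.…}, done: ?Int.end}}
@2 & err  ✓  residual = !Str.&{more: ⊕{data: μY.…, more: μY.…}, done: ?Int.end}
@3 !Str  ✓  residual = &{more: ⊕{data: μY.…, more: μY.…}, done: ?Int.end}
@4 & more  ✓  residual = ⊕{data: μY.…, more: μY.…}
@5 ⊕ more  ✓  residual = μY.…
@6 ?Int  ✓  residual = &{retry: ?Str.!Unit.!Str.end, ok: &{ack: &{retry: ?Str.μY.…, stop: &{stop: μY.…, data: μY.…}}, retry: !Bool.⊕{retry: end, ack: μY.…}}, err: !Str.&{more: ⊕{data: μY.…, more: μY.…}, done: ?Int.end}}
@7 got ⊕ ok, protocol expects & retry or & ok or & err  ✗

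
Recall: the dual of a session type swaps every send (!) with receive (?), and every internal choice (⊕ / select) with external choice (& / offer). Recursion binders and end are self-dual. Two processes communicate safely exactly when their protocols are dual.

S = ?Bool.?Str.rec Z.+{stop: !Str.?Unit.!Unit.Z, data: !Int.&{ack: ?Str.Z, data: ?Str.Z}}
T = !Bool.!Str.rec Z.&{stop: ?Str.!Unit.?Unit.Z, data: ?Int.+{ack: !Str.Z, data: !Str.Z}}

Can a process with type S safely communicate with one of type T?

?Bool vs !Bool  ok
  ?Str vs !Str  ok
    rec Z vs rec Z  ok (μ self-dual)
      +{stop,data} vs &{stop,data}  ok label sets agree
        case stop:
          !Str vs ?Str  ok
            ?Unit vs !Unit  ok
              !Unit vs ?Unit  ok
                Z vs Z  ok
        case data:
          !Int vs ?Int  ok
            &{ack,data} vs +{ack,data}  ok label sets agree
              case ack:
                ?Str vs !Str  ok
                  Z vs Z  ok
              case data:
                ?Str vs !Str  ok
                  Z vs Z  ok

YES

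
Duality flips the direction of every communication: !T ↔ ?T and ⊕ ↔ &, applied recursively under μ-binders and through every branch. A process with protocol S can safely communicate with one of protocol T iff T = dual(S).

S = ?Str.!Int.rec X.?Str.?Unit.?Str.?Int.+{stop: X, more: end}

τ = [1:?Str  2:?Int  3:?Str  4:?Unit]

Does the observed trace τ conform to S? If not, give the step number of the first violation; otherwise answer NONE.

2

@1 ?Str  ok  cont: !Int.rec X.…
@2 got ?Int, protocol expects !Int  ✗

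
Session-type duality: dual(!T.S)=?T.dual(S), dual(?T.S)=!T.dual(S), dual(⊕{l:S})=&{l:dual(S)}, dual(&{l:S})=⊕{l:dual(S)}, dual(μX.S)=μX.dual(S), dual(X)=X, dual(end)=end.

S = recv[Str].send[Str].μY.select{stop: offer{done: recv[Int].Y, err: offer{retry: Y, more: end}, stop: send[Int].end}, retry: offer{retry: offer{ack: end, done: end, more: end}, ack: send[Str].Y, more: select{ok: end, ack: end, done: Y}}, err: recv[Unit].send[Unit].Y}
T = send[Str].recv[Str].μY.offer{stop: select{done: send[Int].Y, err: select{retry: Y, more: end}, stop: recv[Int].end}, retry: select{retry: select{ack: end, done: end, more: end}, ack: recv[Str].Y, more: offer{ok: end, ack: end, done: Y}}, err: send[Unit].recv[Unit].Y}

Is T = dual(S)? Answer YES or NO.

YES

recv[Str] vs send[Str]  ok
  send[Str] vs recv[Str]  ok
    μY vs μY  ok (binder kept)
      select{stop,retry,err} vs offer{stop,retry,err}  ok label sets agree
        • stop:
          offer{done,err,stop} vs select{done,err,stop}  ok label sets agree
            • done:
              recv[Int] vs send[Int]  ok
                Y vs Y  ok
            • err:
              offer{retry,more} vs select{retry,more}  ok label sets agree
                • retry:
                  Y vs Y  ok
                • more:
                  end vs end  ok
            • stop:
              send[Int] vs recv[Int]  ok
                end vs end  ok
        • retry:
          offer{retry,ack,more} vs select{retry,ack,more}  ok label sets agree
            • retry:
              offer{ack,done,more} vs select{ack,done,more}  ok label sets agree
                • ack:
                  end vs end  ok
                • done:
                  end vs end  ok
                • more:
                  end vs end  ok
            • ack:
              send[Str] vs recv[Str]  ok
                Y vs Y  ok
            • more:
              select{ok,ack,done} vs offer{ok,ack,done}  ok label sets agree
                • ok:
                  end vs end  ok
                • ack:
                  end vs end  ok
                • done:
                  Y vs Y  ok
        • err:
          recv[Unit] vs send[Unit]  ok
            send[Unit] vs recv[Unit]  ok
              Y vs Y  ok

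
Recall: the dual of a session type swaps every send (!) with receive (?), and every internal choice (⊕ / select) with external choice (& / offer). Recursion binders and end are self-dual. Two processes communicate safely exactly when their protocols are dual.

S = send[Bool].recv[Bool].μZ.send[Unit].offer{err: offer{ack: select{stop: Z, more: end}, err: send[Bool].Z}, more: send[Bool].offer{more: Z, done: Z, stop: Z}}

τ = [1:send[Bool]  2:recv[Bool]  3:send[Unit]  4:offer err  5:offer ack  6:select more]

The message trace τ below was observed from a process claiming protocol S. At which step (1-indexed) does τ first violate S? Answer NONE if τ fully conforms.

NONE

step 1: send[Bool]  ✓  residual = recv[Bool].μZ.…
step 2: recv[Bool]  ✓  residual = μZ.…
step 3: send[Unit]  ✓  residual = offer{err: offer{ack: select{stop: μZ.…, more: end}, err: send[Bool].μZ.…}, more: send[Bool].offer{more: μZ.…, done: μZ.…, stop: μZ.…}}
step 4: offer err  ✓  residual = offer{ack: select{stop: μZ.…, more: end}, err: send[Bool].μZ.…}
step 5: offer ack  ✓  residual = select{stop: μZ.…, more: end}
step 6: select more  ✓  residual = end
trace exhausted — no violation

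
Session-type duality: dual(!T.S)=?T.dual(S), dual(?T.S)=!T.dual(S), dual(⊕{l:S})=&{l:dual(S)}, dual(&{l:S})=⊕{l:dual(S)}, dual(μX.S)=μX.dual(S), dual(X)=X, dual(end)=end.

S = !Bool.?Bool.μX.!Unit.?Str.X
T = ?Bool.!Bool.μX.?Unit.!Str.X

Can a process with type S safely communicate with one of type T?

!Bool | ?Bool  ok
  ?Bool | !Bool  ok
    μX | μX  ok (μ self-dual)
      !Unit | ?Unit  ok
        ?Str | !Str  ok
          X | X  ok

YES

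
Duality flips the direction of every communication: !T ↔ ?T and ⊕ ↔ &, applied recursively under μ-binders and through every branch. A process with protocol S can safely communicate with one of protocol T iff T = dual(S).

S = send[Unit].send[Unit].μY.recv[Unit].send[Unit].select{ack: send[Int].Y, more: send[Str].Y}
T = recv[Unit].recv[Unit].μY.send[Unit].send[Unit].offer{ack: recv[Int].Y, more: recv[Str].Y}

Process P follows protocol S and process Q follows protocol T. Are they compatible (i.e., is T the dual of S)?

send[Unit] ‖ recv[Unit]  ok
  send[Unit] ‖ recv[Unit]  ok
    μY ‖ μY  ok (binder kept)
      recv[Unit] ‖ send[Unit]  ok
        send[Unit] ‖ send[Unit]  ✗ same direction on both sides — not dual

NO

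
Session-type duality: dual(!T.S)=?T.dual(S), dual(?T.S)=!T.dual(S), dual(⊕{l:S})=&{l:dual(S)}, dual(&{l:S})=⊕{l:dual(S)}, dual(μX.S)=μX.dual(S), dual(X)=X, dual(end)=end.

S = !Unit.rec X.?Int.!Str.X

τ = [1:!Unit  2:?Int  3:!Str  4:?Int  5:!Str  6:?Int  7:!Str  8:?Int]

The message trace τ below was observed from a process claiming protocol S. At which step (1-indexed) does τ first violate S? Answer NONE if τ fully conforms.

NONE

@1 !Unit  match  residual = rec X.…
@2 ?Int  match  residual = !Str.rec X.…
@3 !Str  match  residual = rec X.…
@4 ?Int  match  residual = !Str.rec X.…
@5 !Str  match  residual = rec X.…
@6 ?Int  match  residual = !Str.rec X.…
@7 !Str  match  residual = rec X.…
@8 ?Int  match  residual = !Str.rec X.…
trace exhausted — no violation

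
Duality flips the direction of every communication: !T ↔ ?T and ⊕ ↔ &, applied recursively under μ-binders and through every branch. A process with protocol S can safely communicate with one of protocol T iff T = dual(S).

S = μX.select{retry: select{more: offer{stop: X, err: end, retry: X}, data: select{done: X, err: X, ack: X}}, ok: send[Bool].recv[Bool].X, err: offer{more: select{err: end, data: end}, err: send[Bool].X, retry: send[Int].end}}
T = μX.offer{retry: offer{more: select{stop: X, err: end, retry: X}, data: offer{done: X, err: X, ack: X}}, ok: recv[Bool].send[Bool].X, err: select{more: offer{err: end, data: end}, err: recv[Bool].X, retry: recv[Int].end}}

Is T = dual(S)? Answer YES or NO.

YES

μX vs μX  ✓ (binder kept)
  select{retry,ok,err} vs offer{retry,ok,err}  ✓ labels match
    case retry:
      select{more,data} vs offer{more,data}  ✓ labels match
        case more:
          offer{stop,err,retry} vs select{stop,err,retry}  ✓ labels match
            case stop:
              X vs X  ✓
            case err:
              end vs end  ✓
            case retry:
              X vs X  ✓
        case data:
          select{done,err,ack} vs offer{done,err,ack}  ✓ labels match
            case done:
              X vs X  ✓
            case err:
              X vs X  ✓
            case ack:
              X vs X  ✓
    case ok:
      send[Bool] vs recv[Bool]  ✓
        recv[Bool] vs send[Bool]  ✓
          X vs X  ✓
    case err:
      offer{more,err,retry} vs select{more,err,retry}  ✓ labels match
        case more:
          select{err,data} vs offer{err,data}  ✓ labels match
            case err:
              end vs end  ✓
            case data:
              end vs end  ✓
        case err:
          send[Bool] vs recv[Bool]  ✓
            X vs X  ✓
        case retry:
          send[Int] vs recv[Int]  ✓
            end vs end  ✓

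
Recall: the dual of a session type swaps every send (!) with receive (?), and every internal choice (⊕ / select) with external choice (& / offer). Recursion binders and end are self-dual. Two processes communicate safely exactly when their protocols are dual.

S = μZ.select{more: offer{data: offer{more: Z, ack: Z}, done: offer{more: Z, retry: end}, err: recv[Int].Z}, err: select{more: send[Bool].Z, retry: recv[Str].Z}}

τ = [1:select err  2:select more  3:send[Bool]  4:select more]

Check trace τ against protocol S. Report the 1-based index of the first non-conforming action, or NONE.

NONE

[1] select err  ok  residual = select{more: send[Bool].μZ.…, retry: recv[Str].μZ.…}
[2] select more  ok  residual = send[Bool].μZ.…
[3] send[Bool]  ok  residual = μZ.…
[4] select more  ok  residual = offer{data: offer{more: μZ.…, ack: μZ.…}, done: offer{more: μZ.…, retry: end}, err: recv[Int].μZ.…}
trace exhausted — no violation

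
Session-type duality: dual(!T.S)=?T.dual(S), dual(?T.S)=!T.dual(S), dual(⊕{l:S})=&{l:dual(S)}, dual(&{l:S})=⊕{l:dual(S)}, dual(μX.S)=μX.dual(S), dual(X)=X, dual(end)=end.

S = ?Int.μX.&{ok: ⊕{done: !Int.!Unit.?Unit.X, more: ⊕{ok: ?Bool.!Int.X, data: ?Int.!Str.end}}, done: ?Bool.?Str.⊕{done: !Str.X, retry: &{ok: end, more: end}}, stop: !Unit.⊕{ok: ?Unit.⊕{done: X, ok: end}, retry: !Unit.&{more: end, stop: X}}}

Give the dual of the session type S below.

?Int ↦ !Int
  μX ↦ μX  (binder kept)
    &{ok,done,stop} ↦ ⊕{ok,done,stop}  (&→⊕)
      case ok:
        ⊕{done,more} ↦ &{done,more}  (select→offer)
          case done:
            !Int ↦ ?Int
              !Unit ↦ ?Unit
                ?Unit ↦ !Unit
                  X ↦ X
          case more:
            ⊕{ok,data} ↦ &{ok,data}  (select→offer)
              case ok:
                ?Bool ↦ !Bool
                  !Int ↦ ?Int
                    X ↦ X
              case data:
                ?Int ↦ !Int
                  !Str ↦ ?Str
                    end ↦ end
      case done:
        ?Bool ↦ !Bool
          ?Str ↦ !Str
            ⊕{done,retry} ↦ &{done,retry}  (select→offer)
              case done:
                !Str ↦ ?Str
                  X ↦ X
              case retry:
                &{ok,more} ↦ ⊕{ok,more}  (&→⊕)
                  case ok:
                    end ↦ end
                  case more:
                    end ↦ end
      case stop:
        !Unit ↦ ?Unit
          ⊕{ok,retry} ↦ &{ok,retry}  (select→offer)
            case ok:
              ?Unit ↦ !Unit
                ⊕{done,ok} ↦ &{done,ok}  (select→offer)
                  case done:
                    X ↦ X
                  case ok:
                    end ↦ end
            case retry:
              !Unit ↦ ?Unit
                &{more,stop} ↦ ⊕{more,stop}  (&→⊕)
                  case more:
                    end ↦ end
                  case stop:
                    X ↦ X

!Int.μX.⊕{ok: &{done: ?Int.?Unit.!Unit.X, more: &{ok: !Bool.?Int.X, data: !Int.?Str.end}}, done: !Bool.!Str.&{done: ?Str.X, retry: ⊕{ok: end, more: end}}, stop: ?Unit.&{ok: !Unit.&{done: X, ok: end}, retry: ?Unit.⊕{more: end, stop: X}}}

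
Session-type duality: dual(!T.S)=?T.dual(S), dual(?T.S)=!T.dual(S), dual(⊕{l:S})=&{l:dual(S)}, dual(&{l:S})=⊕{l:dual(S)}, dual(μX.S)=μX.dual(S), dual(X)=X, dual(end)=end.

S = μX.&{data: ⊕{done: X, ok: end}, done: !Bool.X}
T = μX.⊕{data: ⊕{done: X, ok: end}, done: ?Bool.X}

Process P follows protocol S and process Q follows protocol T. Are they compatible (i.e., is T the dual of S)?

NO

μX | μX  ✓ (μ self-dual)
  &{data,done} | ⊕{data,done}  ✓ same labels
    • data:
      ⊕{done,ok} | ⊕{done,ok}  ✗ choice polarity not flipped — not dual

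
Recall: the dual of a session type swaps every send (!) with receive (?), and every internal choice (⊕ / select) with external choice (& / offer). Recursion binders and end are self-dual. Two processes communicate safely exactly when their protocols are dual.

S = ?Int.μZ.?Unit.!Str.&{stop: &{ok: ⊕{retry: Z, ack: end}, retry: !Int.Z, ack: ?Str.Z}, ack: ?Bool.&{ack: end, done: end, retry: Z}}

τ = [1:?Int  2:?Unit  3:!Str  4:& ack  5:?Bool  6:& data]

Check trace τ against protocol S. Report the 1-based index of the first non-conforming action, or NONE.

@1 ?Int  ✓  now at μZ.…
@2 ?Unit  ✓  now at !Str.&{stop: &{ok: ⊕{retry: μZ.…, ack: end}, retry: !Int.μZ.…, ack: ?Str.μZ.…}, ack: ?Bool.&{ack: end, done: end, retry: μZ.…}}
@3 !Str  ✓  now at &{stop: &{ok: ⊕{retry: μZ.…, ack: end}, retry: !Int.μZ.…, ack: ?Str.μZ.…}, ack: ?Bool.&{ack: end, done: end, retry: μZ.…}}
@4 & ack  ✓  now at ?Bool.&{ack: end, done: end, retry: μZ.…}
@5 ?Bool  ✓  now at &{ack: end, done: end, retry: μZ.…}
@6 got & data, protocol expects & ack or & done or & retry  ✗

6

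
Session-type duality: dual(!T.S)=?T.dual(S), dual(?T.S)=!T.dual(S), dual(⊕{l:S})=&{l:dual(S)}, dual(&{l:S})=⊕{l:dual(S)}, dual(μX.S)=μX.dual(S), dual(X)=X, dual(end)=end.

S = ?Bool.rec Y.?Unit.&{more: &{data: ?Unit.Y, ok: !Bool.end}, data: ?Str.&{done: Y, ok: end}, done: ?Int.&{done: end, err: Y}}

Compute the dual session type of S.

!Bool.rec Y.!Unit.+{more: +{data: !Unit.Y, ok: ?Bool.end}, data: !Str.+{done: Y, ok: end}, done: !Int.+{done: end, err: Y}}

?Bool = !Bool
  rec Y = rec Y  (rec unchanged)
    ?Unit = !Unit
      &{more,data,done} = +{more,data,done}  (offer→select)
        [more]
          &{data,ok} = +{data,ok}  (offer→select)
            [data]
              ?Unit = !Unit
                Y ↦ Y
            [ok]
              !Bool = ?Bool
                end ↦ end
        [data]
          ?Str = !Str
            &{done,ok} = +{done,ok}  (offer→select)
              [done]
                Y ↦ Y
              [ok]
                end ↦ end
        [done]
          ?Int = !Int
            &{done,err} = +{done,err}  (offer→select)
              [done]
                end ↦ end
              [err]
                Y ↦ Y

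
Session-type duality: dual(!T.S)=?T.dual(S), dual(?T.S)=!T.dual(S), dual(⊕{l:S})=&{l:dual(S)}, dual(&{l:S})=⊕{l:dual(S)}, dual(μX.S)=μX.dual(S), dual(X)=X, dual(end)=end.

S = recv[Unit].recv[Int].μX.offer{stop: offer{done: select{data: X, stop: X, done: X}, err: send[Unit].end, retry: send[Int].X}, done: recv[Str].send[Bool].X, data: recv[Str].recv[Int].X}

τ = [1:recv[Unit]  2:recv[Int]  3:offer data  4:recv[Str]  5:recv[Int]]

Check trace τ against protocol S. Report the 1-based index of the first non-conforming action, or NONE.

step 1: recv[Unit]  ok  state: recv[Int].μX.…
step 2: recv[Int]  ok  state: μX.…
step 3: offer data  ok  state: recv[Str].recv[Int].μX.…
step 4: recv[Str]  ok  state: recv[Int].μX.…
step 5: recv[Int]  ok  state: μX.…
trace exhausted — no violation

NONE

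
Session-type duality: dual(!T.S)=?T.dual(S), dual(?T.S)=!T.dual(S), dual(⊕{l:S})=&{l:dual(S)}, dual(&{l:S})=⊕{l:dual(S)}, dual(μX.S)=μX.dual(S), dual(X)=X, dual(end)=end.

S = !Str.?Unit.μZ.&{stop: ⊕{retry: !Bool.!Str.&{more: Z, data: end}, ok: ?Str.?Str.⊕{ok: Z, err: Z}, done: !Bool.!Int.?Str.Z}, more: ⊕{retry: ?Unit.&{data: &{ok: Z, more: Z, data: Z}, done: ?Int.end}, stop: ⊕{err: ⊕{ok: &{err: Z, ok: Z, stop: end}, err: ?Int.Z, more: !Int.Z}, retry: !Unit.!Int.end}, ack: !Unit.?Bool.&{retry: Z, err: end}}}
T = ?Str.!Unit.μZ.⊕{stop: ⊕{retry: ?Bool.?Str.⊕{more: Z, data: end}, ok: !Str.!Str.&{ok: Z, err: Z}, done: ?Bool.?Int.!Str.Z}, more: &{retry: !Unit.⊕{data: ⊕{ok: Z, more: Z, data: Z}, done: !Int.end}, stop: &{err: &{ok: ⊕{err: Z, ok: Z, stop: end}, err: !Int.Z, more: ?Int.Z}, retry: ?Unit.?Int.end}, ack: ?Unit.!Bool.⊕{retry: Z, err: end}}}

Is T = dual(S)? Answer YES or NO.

NO

!Str ‖ ?Str  match
  ?Unit ‖ !Unit  match
    μZ ‖ μZ  match (rec unchanged)
      &{stop,more} ‖ ⊕{stop,more}  match labels match
        [stop]
          ⊕{retry,ok,done} ‖ ⊕{retry,ok,done}  ✗ choice polarity not flipped — not dual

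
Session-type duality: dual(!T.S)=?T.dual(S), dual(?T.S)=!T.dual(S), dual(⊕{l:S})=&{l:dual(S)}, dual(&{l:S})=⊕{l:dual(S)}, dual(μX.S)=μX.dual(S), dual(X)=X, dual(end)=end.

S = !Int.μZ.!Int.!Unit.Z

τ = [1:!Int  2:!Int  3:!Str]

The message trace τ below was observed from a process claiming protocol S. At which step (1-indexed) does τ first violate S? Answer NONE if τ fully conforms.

3

[1] !Int  ✓  cont: μZ.…
[2] !Int  ✓  cont: !Unit.μZ.…
[3] got !Str, protocol expects !Unit  ✗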